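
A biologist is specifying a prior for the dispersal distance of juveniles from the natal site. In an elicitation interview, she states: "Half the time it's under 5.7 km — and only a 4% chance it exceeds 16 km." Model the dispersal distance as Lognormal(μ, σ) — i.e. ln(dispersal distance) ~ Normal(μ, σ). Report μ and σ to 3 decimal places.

μ ≈ 1.740, σ ≈ 0.590

If T ~ Lognormal(μ,σ) then ln T ~ Normal(μ,σ), so the p-quantile of ln T is μ + z_p·σ.
ln(5.7) = 1.74 and ln(16) = 2.773; z_{0.5} = 0, z_{0.96} = 1.751.
σ = (2.773 − 1.74)/(1.751 − (0)) = 0.590.
μ = 1.74 − (0)·0.590 = 1.740.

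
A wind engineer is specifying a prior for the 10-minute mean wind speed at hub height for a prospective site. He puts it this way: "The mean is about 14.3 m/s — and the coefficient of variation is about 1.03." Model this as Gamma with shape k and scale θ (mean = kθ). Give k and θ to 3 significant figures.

k ≈ 0.943, θ ≈ 15.2

For Gamma(k, scale θ): mean = kθ, variance = kθ², so CV = 1/√k.
CV = 1.03, hence k = 1/CV² = 0.943.
Then θ = mean/k = 14.3/0.943 = 15.2.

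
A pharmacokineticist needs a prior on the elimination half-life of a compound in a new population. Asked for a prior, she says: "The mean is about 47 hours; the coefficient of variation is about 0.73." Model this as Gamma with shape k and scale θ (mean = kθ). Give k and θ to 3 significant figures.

k ≈ 1.88, θ ≈ 25

For Gamma(k, scale θ): mean = kθ, variance = kθ², so CV = 1/√k.
CV = 0.73, hence k = 1/CV² = 1.88.
Then θ = mean/k = 47/1.88 = 25.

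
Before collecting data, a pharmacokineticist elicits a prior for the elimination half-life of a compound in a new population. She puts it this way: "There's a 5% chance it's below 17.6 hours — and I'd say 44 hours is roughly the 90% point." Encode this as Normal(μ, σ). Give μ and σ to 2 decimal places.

The p-quantile of Normal(μ,σ) is μ + z_p·σ, with z_{0.05} = -1.645 and z_{0.9} = 1.282.
Eliminate σ: μ = (z₂·x₁ − z₁·x₂)/(z₂ − z₁) = (1.282·17.6 − (-1.645)·44)/2.926 = 32.44.
Then σ = (x₂ − x₁)/(z₂ − z₁) = (44 − 17.6)/2.926 = 9.02.

μ = 32.44, σ = 9.02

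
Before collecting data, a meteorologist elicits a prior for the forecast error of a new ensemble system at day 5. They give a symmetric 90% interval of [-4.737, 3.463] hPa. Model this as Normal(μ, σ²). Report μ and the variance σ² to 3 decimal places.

A symmetric 90% interval runs μ ± z·σ with z = 1.645.
Half-width = 4.1, so σ = 4.1/1.645 = 2.4926 and σ² = 6.213.
μ is the interval midpoint, -0.637.

μ = -0.637, σ² = 6.213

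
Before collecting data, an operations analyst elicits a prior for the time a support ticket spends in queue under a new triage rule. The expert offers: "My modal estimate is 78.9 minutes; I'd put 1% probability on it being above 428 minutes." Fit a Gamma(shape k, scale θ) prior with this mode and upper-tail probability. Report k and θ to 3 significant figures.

k ≈ 2.34, θ ≈ 59

Gamma(k,θ) with k>1 has mode (k−1)θ, so θ = 78.9/(k−1).
Need P(X < 428) = 0.99 with θ tied to k this way. Start at k = 2, θ = 78.9: P(X<428) ≈ 0.972.
Too low — raise k to concentrate. Iterating converges to k ≈ 2.34.
Then θ = 78.9/(2.34−1) ≈ 59.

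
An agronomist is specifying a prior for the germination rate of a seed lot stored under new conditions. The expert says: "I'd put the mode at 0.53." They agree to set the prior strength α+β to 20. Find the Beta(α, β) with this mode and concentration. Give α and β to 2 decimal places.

α = 10.54, β = 9.46

For α,β > 1 the Beta mode is (α−1)/(α+β−2). With α+β = 20, the mode is (α−1)/18.
Set (α−1)/18 = 0.53 → α = 1 + 0.53·18 = 10.54.
β = 20 − α = 9.46.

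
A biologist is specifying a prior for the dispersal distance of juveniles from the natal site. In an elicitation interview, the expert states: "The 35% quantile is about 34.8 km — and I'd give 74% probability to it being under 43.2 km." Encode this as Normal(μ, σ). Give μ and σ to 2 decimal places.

μ = 37.95, σ = 8.17

For Normal(μ,σ), the p-quantile is μ + z_p·σ. Here z_{0.35} = -0.3853, z_{0.74} = 0.6433.
So 34.8 = μ − 0.3853σ and 43.2 = μ + 0.6433σ.
Subtracting: σ = (43.2 − 34.8)/(0.6433 − (-0.3853)) = 8.17.
Then μ = 34.8 − (-0.3853)·8.17 = 37.95.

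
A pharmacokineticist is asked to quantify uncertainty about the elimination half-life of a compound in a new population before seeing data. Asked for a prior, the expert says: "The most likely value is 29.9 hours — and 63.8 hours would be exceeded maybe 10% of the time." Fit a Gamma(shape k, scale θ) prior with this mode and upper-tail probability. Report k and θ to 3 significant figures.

k ≈ 4.35, θ ≈ 8.94

Gamma(k,θ) with k>1 has mode (k−1)θ, so θ = 29.9/(k−1).
Need P(X < 63.8) = 0.9 with θ tied to k this way. Start at k = 2, θ = 29.9: P(X<63.8) ≈ 0.629.
Too low — raise k to concentrate. Iterating converges to k ≈ 4.35.
Then θ = 29.9/(4.35−1) ≈ 8.94.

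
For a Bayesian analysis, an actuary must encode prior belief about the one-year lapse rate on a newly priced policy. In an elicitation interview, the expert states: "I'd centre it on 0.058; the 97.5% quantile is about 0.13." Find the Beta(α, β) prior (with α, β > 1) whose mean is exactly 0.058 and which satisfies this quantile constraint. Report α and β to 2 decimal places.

With mean 0.058 fixed, write α = 0.058s, β = 0.942s where s = α+β.
Need P(θ < 0.13) = 0.975 under Beta(0.058s, 0.942s). Normal approximation: (q−m)/√(m(1−m)/s) ≈ z_{0.975} = 1.96, so s ≈ 0.058·0.942·(1.96)²/(0.13−0.058)² = 40.5.
At s = 40.5: P(θ<0.13) ≈ 0.954. Adjusting to match 0.975 gives s ≈ 58.57.
So α = 0.058·58.57 ≈ 3.40, β = 0.942·58.57 ≈ 55.17.

α ≈ 3.40, β ≈ 55.17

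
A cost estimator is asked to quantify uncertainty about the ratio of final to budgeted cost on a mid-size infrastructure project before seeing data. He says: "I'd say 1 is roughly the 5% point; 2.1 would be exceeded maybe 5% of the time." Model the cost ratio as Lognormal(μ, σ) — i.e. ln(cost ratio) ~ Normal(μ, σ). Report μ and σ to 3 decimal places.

μ ≈ 0.371, σ ≈ 0.226

If T ~ Lognormal(μ,σ) then ln T ~ Normal(μ,σ), so the p-quantile of ln T is μ + z_p·σ.
ln(1) = 0 and ln(2.1) = 0.7419; z_{0.05} = -1.645, z_{0.95} = 1.645.
σ = (0.7419 − 0)/(1.645 − (-1.645)) = 0.226.
μ = 0 − (-1.645)·0.226 = 0.371.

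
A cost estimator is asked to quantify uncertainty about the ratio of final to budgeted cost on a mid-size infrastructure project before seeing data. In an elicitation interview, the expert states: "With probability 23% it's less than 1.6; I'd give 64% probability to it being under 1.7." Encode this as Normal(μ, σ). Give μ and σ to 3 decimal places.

For Normal(μ,σ), the p-quantile is μ + z_p·σ. Here z_{0.23} = -0.7388, z_{0.64} = 0.3585.
So 1.6 = μ − 0.7388σ and 1.7 = μ + 0.3585σ.
Subtracting: σ = (1.7 − 1.6)/(0.3585 − (-0.7388)) = 0.091.
Then μ = 1.6 − (-0.7388)·0.091 = 1.667.

μ = 1.667, σ = 0.091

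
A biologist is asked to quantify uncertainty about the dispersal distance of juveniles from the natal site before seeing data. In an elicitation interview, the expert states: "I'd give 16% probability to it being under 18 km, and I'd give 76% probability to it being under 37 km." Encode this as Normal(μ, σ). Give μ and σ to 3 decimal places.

μ = 29.110, σ = 11.171

The p-quantile of Normal(μ,σ) is μ + z_p·σ, with z_{0.16} = -0.9945 and z_{0.76} = 0.7063.
Eliminate σ: μ = (z₂·x₁ − z₁·x₂)/(z₂ − z₁) = (0.7063·18 − (-0.9945)·37)/1.701 = 29.110.
Then σ = (x₂ − x₁)/(z₂ − z₁) = (37 − 18)/1.701 = 11.171.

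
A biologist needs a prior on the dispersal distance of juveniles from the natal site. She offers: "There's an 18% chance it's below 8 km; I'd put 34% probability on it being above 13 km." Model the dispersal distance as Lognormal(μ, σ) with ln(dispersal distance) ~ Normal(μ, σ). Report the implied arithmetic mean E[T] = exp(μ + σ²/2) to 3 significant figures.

If T ~ Lognormal(μ,σ) then ln T ~ Normal(μ,σ), so the p-quantile of ln T is μ + z_p·σ.
ln(8) = 2.079 and ln(13) = 2.565; z_{0.18} = -0.9154, z_{0.66} = 0.4125.
σ = (2.565 − 2.079)/(0.4125 − (-0.9154)) = 0.366.
μ = 2.079 − (-0.9154)·0.366 = 2.414.
E[T] = exp(μ + σ²/2) = exp(2.414 + 0.0668) = 12 km.

E[T] ≈ 12 km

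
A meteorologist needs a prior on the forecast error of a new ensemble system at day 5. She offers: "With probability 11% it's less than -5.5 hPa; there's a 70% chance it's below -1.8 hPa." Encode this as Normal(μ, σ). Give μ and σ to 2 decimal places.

The p-quantile of Normal(μ,σ) is μ + z_p·σ, with z_{0.11} = -1.227 and z_{0.7} = 0.5244.
Eliminate σ: μ = (z₂·x₁ − z₁·x₂)/(z₂ − z₁) = (0.5244·-5.5 − (-1.227)·-1.8)/1.751 = -2.91.
Then σ = (x₂ − x₁)/(z₂ − z₁) = (-1.8 − -5.5)/1.751 = 2.11.

μ = -2.91, σ = 2.11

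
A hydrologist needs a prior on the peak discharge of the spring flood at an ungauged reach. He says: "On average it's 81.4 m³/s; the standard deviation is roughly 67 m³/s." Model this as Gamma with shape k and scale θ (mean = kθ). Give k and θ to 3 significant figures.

For Gamma(k, scale θ): mean = kθ, variance = kθ², so CV = 1/√k.
CV = SD/mean = 67/81.4 = 0.8231, hence k = 1/CV² = 1.48.
Then θ = mean/k = 81.4/1.48 = 55.1.

k ≈ 1.48, θ ≈ 55.1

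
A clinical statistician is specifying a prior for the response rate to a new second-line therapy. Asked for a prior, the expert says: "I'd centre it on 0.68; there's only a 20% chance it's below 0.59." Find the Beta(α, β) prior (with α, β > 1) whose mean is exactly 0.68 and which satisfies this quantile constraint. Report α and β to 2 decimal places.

With mean 0.68 fixed, write α = 0.68s, β = 0.32s where s = α+β.
Need P(θ < 0.59) = 0.2 under Beta(0.68s, 0.32s). Normal approximation: (q−m)/√(m(1−m)/s) ≈ z_{0.2} = -0.842, so s ≈ 0.68·0.32·(-0.842)²/(0.59−0.68)² = 19.0.
At s = 19.0: P(θ<0.59) ≈ 0.195. Adjusting to match 0.2 gives s ≈ 18.22.
So α = 0.68·18.22 ≈ 12.39, β = 0.32·18.22 ≈ 5.83.

α ≈ 12.39, β ≈ 5.83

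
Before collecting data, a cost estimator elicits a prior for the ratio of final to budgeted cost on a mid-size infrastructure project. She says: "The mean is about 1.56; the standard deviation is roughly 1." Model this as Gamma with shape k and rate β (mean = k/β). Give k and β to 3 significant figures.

For Gamma(k, rate β): mean = k/β, variance = k/β², so CV = 1/√k.
CV = SD/mean = 1/1.56 = 0.641, hence k = 1/CV² = 2.43.
Then β = k/mean = 2.43/1.56 = 1.56.

k ≈ 2.43, β ≈ 1.56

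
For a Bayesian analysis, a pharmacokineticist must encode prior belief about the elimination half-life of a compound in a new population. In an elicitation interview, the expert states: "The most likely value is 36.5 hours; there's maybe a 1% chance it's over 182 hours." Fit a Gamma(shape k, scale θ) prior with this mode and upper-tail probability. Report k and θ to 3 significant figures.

Gamma(k,θ) with k>1 has mode (k−1)θ, so θ = 36.5/(k−1).
Need P(X < 182) = 0.99 with θ tied to k this way. Start at k = 2, θ = 36.5: P(X<182) ≈ 0.959.
Too low — raise k to concentrate. Iterating converges to k ≈ 2.52.
Then θ = 36.5/(2.52−1) ≈ 24.

k ≈ 2.52, θ ≈ 24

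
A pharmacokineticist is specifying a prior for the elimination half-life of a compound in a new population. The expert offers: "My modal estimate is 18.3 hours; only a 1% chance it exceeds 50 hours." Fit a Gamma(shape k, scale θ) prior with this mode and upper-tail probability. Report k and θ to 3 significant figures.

Gamma(k,θ) with k>1 has mode (k−1)θ, so θ = 18.3/(k−1).
Need P(X < 50) = 0.99 with θ tied to k this way. Start at k = 2, θ = 18.3: P(X<50) ≈ 0.757.
Too low — raise k to concentrate. Iterating converges to k ≈ 5.55.
Then θ = 18.3/(5.55−1) ≈ 4.02.

k ≈ 5.55, θ ≈ 4.02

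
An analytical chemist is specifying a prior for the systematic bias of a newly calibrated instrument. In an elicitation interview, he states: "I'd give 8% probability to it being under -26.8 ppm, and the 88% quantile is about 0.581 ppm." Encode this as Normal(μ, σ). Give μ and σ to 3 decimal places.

μ = -11.889, σ = 10.613

The p-quantile of Normal(μ,σ) is μ + z_p·σ, with z_{0.08} = -1.405 and z_{0.88} = 1.175.
Eliminate σ: μ = (z₂·x₁ − z₁·x₂)/(z₂ − z₁) = (1.175·-26.8 − (-1.405)·0.581)/2.58 = -11.889.
Then σ = (x₂ − x₁)/(z₂ − z₁) = (0.581 − -26.8)/2.58 = 10.613.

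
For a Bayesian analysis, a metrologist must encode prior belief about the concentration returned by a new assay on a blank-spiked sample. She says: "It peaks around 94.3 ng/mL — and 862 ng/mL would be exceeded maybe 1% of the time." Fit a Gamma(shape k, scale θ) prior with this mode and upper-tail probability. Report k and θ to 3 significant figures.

Gamma(k,θ) with k>1 has mode (k−1)θ, so θ = 94.3/(k−1).
Need P(X < 862) = 0.99 with θ tied to k this way. Start at k = 2, θ = 94.3: P(X<862) ≈ 0.999.
Too high — lower k to spread out. Iterating converges to k ≈ 1.65.
Then θ = 94.3/(1.65−1) ≈ 144.

k ≈ 1.65, θ ≈ 144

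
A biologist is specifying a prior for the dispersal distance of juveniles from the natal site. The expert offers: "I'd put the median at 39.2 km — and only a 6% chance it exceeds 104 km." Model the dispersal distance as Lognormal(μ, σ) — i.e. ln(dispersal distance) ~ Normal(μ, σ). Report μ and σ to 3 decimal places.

μ ≈ 3.669, σ ≈ 0.628

If T ~ Lognormal(μ,σ) then ln T ~ Normal(μ,σ), so the p-quantile of ln T is μ + z_p·σ.
ln(39.2) = 3.669 and ln(104) = 4.644; z_{0.5} = 0, z_{0.94} = 1.555.
σ = (4.644 − 3.669)/(1.555 − (0)) = 0.628.
μ = 3.669 − (0)·0.628 = 3.669.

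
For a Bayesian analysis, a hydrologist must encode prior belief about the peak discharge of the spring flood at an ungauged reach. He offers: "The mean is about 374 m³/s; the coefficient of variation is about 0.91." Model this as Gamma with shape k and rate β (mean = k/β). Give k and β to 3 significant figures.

k ≈ 1.21, β ≈ 0.00323

For Gamma(k, rate β): mean = k/β, variance = k/β², so CV = 1/√k.
CV = 0.91, hence k = 1/CV² = 1.21.
Then β = k/mean = 1.21/374 = 0.00323.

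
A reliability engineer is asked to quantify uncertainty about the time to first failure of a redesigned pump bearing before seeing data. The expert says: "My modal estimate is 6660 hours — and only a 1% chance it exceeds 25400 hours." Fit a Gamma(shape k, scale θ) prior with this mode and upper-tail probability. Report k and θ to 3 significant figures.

k ≈ 3.36, θ ≈ 2820

Gamma(k,θ) with k>1 has mode (k−1)θ, so θ = 6660/(k−1).
Need P(X < 25400) = 0.99 with θ tied to k this way. Start at k = 2, θ = 6660: P(X<25400) ≈ 0.894.
Too low — raise k to concentrate. Iterating converges to k ≈ 3.36.
Then θ = 6660/(3.36−1) ≈ 2820.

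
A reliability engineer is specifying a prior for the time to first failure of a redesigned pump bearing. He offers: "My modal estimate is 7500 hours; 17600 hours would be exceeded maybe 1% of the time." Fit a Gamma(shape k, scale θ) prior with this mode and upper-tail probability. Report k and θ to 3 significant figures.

k ≈ 7.54, θ ≈ 1150

Gamma(k,θ) with k>1 has mode (k−1)θ, so θ = 7500/(k−1).
Need P(X < 17600) = 0.99 with θ tied to k this way. Start at k = 2, θ = 7500: P(X<17600) ≈ 0.680.
Too low — raise k to concentrate. Iterating converges to k ≈ 7.54.
Then θ = 7500/(7.54−1) ≈ 1150.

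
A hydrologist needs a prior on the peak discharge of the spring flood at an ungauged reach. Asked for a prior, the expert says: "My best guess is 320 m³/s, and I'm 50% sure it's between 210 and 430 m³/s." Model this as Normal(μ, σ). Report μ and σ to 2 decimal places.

A symmetric 50% interval runs μ ± z·σ with z = 0.6745.
Half-width = 110, so σ = 110/0.6745 = 163.09.
μ is the stated best guess, 320.00.

μ = 320.00, σ = 163.09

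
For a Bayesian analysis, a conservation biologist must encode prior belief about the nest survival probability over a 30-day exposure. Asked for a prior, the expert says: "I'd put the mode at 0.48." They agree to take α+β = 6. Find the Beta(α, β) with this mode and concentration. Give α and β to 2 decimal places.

For α,β > 1 the Beta mode is (α−1)/(α+β−2). With α+β = 6, the mode is (α−1)/4.
Set (α−1)/4 = 0.48 → α = 1 + 0.48·4 = 2.92.
β = 6 − α = 3.08.

α = 2.92, β = 3.08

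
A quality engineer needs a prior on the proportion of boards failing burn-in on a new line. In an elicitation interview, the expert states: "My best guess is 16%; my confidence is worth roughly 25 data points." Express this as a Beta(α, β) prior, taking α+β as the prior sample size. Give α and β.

α = 4, β = 21

Under the effective-sample-size interpretation, Beta(α, β) has prior mean α/(α+β) and prior sample size α+β.
So α+β = 25 and α/(α+β) = 0.16, giving α = 0.16·25 = 4 and β = 25 − 4 = 21.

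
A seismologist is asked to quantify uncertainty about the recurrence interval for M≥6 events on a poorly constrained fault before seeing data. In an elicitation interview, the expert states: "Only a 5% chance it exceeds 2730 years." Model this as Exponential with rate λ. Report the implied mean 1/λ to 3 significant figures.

mean ≈ 911 years

P(T > 2730.0) = e^(−λ·2730.0) = 0.05, so λ = −ln(0.05)/2730.0 = 0.0011.
Mean = 1/λ = 911 years.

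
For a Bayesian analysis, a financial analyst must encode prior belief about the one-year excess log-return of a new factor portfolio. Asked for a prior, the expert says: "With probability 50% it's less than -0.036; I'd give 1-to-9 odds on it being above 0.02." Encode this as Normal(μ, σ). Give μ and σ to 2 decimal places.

The p-quantile of Normal(μ,σ) is μ + z_p·σ, with z_{0.5} = 0 and z_{0.9} = 1.282.
Eliminate σ: μ = (z₂·x₁ − z₁·x₂)/(z₂ − z₁) = (1.282·-0.036 − (0)·0.02)/1.282 = -0.04.
Then σ = (x₂ − x₁)/(z₂ − z₁) = (0.02 − -0.036)/1.282 = 0.04.

μ = -0.04, σ = 0.04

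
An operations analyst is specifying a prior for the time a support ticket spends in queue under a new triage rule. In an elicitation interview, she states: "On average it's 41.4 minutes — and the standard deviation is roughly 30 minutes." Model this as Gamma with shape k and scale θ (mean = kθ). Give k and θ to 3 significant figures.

For Gamma(k, scale θ): mean = kθ, variance = kθ², so CV = 1/√k.
CV = SD/mean = 30/41.4 = 0.7246, hence k = 1/CV² = 1.9.
Then θ = mean/k = 41.4/1.9 = 21.7.

k ≈ 1.9, θ ≈ 21.7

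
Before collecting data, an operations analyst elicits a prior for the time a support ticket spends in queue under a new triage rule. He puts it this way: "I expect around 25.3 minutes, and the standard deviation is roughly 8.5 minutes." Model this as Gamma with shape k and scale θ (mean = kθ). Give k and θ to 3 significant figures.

For Gamma(k, scale θ): mean = kθ, variance = kθ², so CV = 1/√k.
CV = SD/mean = 8.5/25.3 = 0.336, hence k = 1/CV² = 8.86.
Then θ = mean/k = 25.3/8.86 = 2.86.

k ≈ 8.86, θ ≈ 2.86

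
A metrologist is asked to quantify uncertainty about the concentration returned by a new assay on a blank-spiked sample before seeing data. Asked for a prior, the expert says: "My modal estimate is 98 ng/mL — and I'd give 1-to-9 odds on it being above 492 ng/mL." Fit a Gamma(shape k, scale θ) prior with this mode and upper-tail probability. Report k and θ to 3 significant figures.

k ≈ 1.68, θ ≈ 145

Gamma(k,θ) with k>1 has mode (k−1)θ, so θ = 98/(k−1).
Need P(X < 492) = 0.9 with θ tied to k this way. Start at k = 2, θ = 98: P(X<492) ≈ 0.960.
Too high — lower k to spread out. Iterating converges to k ≈ 1.68.
Then θ = 98/(1.68−1) ≈ 145.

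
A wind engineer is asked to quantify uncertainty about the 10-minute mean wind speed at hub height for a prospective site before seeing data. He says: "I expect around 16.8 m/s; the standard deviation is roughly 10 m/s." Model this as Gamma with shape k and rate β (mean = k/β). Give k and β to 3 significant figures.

k ≈ 2.82, β ≈ 0.168

For Gamma(k, rate β): mean = k/β, variance = k/β², so CV = 1/√k.
CV = SD/mean = 10/16.8 = 0.5952, hence k = 1/CV² = 2.82.
Then β = k/mean = 2.82/16.8 = 0.168.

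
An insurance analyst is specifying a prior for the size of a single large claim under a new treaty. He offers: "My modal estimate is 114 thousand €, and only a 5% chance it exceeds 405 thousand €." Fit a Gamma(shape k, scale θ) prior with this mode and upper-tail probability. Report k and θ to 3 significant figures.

Gamma(k,θ) with k>1 has mode (k−1)θ, so θ = 114/(k−1).
Need P(X < 405) = 0.95 with θ tied to k this way. Start at k = 2, θ = 114: P(X<405) ≈ 0.870.
Too low — raise k to concentrate. Iterating converges to k ≈ 2.6.
Then θ = 114/(2.6−1) ≈ 71.1.

k ≈ 2.6, θ ≈ 71.1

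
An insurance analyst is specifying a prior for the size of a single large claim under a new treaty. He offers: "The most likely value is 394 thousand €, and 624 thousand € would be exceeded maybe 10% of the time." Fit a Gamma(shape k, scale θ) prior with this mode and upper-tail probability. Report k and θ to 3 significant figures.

k ≈ 9.87, θ ≈ 44.4

Gamma(k,θ) with k>1 has mode (k−1)θ, so θ = 394/(k−1).
Need P(X < 624) = 0.9 with θ tied to k this way. Start at k = 2, θ = 394: P(X<624) ≈ 0.470.
Too low — raise k to concentrate. Iterating converges to k ≈ 9.87.
Then θ = 394/(9.87−1) ≈ 44.4.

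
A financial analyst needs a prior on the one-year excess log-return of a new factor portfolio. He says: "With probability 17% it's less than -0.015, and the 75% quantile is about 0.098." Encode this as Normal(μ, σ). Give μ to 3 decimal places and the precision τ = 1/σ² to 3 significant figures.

For Normal(μ,σ), the p-quantile is μ + z_p·σ. Here z_{0.17} = -0.9542, z_{0.75} = 0.6745.
So -0.015 = μ − 0.9542σ and 0.098 = μ + 0.6745σ.
Subtracting: σ = (0.098 − -0.015)/(0.6745 − (-0.9542)) = 0.069.
Then μ = -0.015 − (-0.9542)·0.069 = 0.051.
Precision τ = 1/σ² = 1/0.06938² = 208.

μ = 0.051, τ = 208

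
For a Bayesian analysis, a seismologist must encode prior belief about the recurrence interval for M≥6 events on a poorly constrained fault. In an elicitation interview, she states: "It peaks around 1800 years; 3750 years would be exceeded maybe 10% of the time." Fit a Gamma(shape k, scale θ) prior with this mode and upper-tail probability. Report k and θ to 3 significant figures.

Gamma(k,θ) with k>1 has mode (k−1)θ, so θ = 1800/(k−1).
Need P(X < 3750) = 0.9 with θ tied to k this way. Start at k = 2, θ = 1800: P(X<3750) ≈ 0.616.
Too low — raise k to concentrate. Iterating converges to k ≈ 4.56.
Then θ = 1800/(4.56−1) ≈ 505.

k ≈ 4.56, θ ≈ 505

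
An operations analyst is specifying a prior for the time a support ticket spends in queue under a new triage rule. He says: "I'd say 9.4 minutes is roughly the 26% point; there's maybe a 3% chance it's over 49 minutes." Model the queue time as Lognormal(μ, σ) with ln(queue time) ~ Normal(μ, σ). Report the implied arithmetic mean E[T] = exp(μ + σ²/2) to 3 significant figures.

E[T] ≈ 17.7 minutes

If T ~ Lognormal(μ,σ) then ln T ~ Normal(μ,σ), so the p-quantile of ln T is μ + z_p·σ.
ln(9.4) = 2.241 and ln(49) = 3.892; z_{0.26} = -0.6433, z_{0.97} = 1.881.
σ = (3.892 − 2.241)/(1.881 − (-0.6433)) = 0.654.
μ = 2.241 − (-0.6433)·0.654 = 2.662.
E[T] = exp(μ + σ²/2) = exp(2.662 + 0.2139) = 17.7 minutes.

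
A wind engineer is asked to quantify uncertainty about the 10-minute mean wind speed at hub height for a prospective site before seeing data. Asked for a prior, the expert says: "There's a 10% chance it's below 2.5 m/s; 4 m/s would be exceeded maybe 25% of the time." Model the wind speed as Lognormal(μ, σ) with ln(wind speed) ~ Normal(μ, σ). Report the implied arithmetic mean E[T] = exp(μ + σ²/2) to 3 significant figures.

E[T] ≈ 3.5 m/s

If T ~ Lognormal(μ,σ) then ln T ~ Normal(μ,σ), so the p-quantile of ln T is μ + z_p·σ.
ln(2.5) = 0.9163 and ln(4) = 1.386; z_{0.1} = -1.282, z_{0.75} = 0.6745.
σ = (1.386 − 0.9163)/(0.6745 − (-1.282)) = 0.240.
μ = 0.9163 − (-1.282)·0.240 = 1.224.
E[T] = exp(μ + σ²/2) = exp(1.224 + 0.0289) = 3.5 m/s.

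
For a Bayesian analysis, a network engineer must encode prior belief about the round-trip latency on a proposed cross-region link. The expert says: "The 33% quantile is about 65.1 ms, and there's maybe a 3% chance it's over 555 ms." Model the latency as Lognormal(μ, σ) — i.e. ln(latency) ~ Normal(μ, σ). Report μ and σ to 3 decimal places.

If T ~ Lognormal(μ,σ) then ln T ~ Normal(μ,σ), so the p-quantile of ln T is μ + z_p·σ.
ln(65.1) = 4.176 and ln(555) = 6.319; z_{0.33} = -0.4399, z_{0.97} = 1.881.
σ = (6.319 − 4.176)/(1.881 − (-0.4399)) = 0.923.
μ = 4.176 − (-0.4399)·0.923 = 4.582.

μ ≈ 4.582, σ ≈ 0.923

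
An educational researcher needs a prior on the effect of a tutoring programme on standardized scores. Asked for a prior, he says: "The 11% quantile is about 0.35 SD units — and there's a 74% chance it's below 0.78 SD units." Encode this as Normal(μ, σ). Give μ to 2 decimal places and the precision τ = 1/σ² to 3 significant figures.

μ = 0.63, τ = 18.9

The p-quantile of Normal(μ,σ) is μ + z_p·σ, with z_{0.11} = -1.227 and z_{0.74} = 0.6433.
Eliminate σ: μ = (z₂·x₁ − z₁·x₂)/(z₂ − z₁) = (0.6433·0.35 − (-1.227)·0.78)/1.87 = 0.63.
Then σ = (x₂ − x₁)/(z₂ − z₁) = (0.78 − 0.35)/1.87 = 0.23.
Precision τ = 1/σ² = 1/0.23² = 18.9.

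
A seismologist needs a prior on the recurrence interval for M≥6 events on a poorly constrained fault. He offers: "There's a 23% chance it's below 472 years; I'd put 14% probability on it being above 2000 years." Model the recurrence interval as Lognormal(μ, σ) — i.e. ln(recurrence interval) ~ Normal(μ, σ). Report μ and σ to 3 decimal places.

If T ~ Lognormal(μ,σ) then ln T ~ Normal(μ,σ), so the p-quantile of ln T is μ + z_p·σ.
ln(472) = 6.157 and ln(2000) = 7.601; z_{0.23} = -0.7388, z_{0.86} = 1.08.
σ = (7.601 − 6.157)/(1.08 − (-0.7388)) = 0.794.
μ = 6.157 − (-0.7388)·0.794 = 6.743.

μ ≈ 6.743, σ ≈ 0.794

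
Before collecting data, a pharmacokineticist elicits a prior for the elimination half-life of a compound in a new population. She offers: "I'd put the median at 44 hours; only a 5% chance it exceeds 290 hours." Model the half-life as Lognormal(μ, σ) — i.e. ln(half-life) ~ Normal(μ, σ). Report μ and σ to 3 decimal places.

If T ~ Lognormal(μ,σ) then ln T ~ Normal(μ,σ), so the p-quantile of ln T is μ + z_p·σ.
ln(44) = 3.784 and ln(290) = 5.67; z_{0.5} = 0, z_{0.95} = 1.645.
σ = (5.67 − 3.784)/(1.645 − (0)) = 1.146.
μ = 3.784 − (0)·1.146 = 3.784.

μ ≈ 3.784, σ ≈ 1.146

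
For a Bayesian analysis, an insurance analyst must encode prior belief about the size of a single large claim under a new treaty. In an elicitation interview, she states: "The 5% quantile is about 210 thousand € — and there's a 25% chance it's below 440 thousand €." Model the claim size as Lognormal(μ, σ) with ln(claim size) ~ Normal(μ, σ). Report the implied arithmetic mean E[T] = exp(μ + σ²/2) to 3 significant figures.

E[T] ≈ 984 thousand €

If T ~ Lognormal(μ,σ) then ln T ~ Normal(μ,σ), so the p-quantile of ln T is μ + z_p·σ.
ln(210) = 5.347 and ln(440) = 6.087; z_{0.05} = -1.645, z_{0.25} = -0.6745.
σ = (6.087 − 5.347)/(-0.6745 − (-1.645)) = 0.762.
μ = 5.347 − (-1.645)·0.762 = 6.601.
E[T] = exp(μ + σ²/2) = exp(6.601 + 0.2905) = 984 thousand €.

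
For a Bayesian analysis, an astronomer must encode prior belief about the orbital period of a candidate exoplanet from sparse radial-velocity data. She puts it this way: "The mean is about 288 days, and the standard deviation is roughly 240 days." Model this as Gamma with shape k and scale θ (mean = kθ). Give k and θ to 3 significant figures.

k ≈ 1.44, θ ≈ 200

For Gamma(k, scale θ): mean = kθ, variance = kθ², so CV = 1/√k.
CV = SD/mean = 240/288 = 0.8333, hence k = 1/CV² = 1.44.
Then θ = mean/k = 288/1.44 = 200.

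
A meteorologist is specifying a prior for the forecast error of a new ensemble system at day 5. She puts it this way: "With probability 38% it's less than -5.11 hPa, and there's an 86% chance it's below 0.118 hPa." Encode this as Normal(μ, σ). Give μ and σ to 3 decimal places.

μ = -3.958, σ = 3.773

The p-quantile of Normal(μ,σ) is μ + z_p·σ, with z_{0.38} = -0.3055 and z_{0.86} = 1.08.
Eliminate σ: μ = (z₂·x₁ − z₁·x₂)/(z₂ − z₁) = (1.08·-5.11 − (-0.3055)·0.118)/1.386 = -3.958.
Then σ = (x₂ − x₁)/(z₂ − z₁) = (0.118 − -5.11)/1.386 = 3.773.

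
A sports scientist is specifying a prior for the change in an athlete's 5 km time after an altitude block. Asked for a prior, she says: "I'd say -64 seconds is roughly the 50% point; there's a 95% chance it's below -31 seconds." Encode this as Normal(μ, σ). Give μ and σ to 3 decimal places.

The p-quantile of Normal(μ,σ) is μ + z_p·σ, with z_{0.5} = 0 and z_{0.95} = 1.645.
Eliminate σ: μ = (z₂·x₁ − z₁·x₂)/(z₂ − z₁) = (1.645·-64 − (0)·-31)/1.645 = -64.000.
Then σ = (x₂ − x₁)/(z₂ − z₁) = (-31 − -64)/1.645 = 20.063.

μ = -64.000, σ = 20.063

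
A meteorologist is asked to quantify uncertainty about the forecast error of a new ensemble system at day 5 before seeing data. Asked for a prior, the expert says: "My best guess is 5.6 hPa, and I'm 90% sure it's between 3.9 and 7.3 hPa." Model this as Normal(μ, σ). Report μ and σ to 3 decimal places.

A symmetric 90% interval runs μ ± z·σ with z = 1.645.
Half-width = 1.7, so σ = 1.7/1.645 = 1.034.
μ is the stated best guess, 5.600.

μ = 5.600, σ = 1.034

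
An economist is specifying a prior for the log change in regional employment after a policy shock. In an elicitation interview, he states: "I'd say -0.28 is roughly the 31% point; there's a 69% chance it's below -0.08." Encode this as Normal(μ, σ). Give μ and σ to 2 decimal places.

For Normal(μ,σ), the p-quantile is μ + z_p·σ. Here z_{0.31} = -0.4959, z_{0.69} = 0.4959.
So -0.28 = μ − 0.4959σ and -0.08 = μ + 0.4959σ.
Subtracting: σ = (-0.08 − -0.28)/(0.4959 − (-0.4959)) = 0.20.
Then μ = -0.28 − (-0.4959)·0.20 = -0.18.

μ = -0.18, σ = 0.20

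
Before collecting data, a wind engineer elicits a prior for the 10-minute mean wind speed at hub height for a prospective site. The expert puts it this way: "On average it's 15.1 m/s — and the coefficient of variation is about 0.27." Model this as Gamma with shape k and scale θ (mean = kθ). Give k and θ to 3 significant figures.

k ≈ 13.7, θ ≈ 1.1

For Gamma(k, scale θ): mean = kθ, variance = kθ², so CV = 1/√k.
CV = 0.27, hence k = 1/CV² = 13.7.
Then θ = mean/k = 15.1/13.7 = 1.1.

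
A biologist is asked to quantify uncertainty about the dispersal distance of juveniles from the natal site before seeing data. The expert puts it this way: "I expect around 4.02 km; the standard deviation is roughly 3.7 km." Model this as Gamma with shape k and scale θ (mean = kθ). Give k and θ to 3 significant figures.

For Gamma(k, scale θ): mean = kθ, variance = kθ², so CV = 1/√k.
CV = SD/mean = 3.7/4.02 = 0.9204, hence k = 1/CV² = 1.18.
Then θ = mean/k = 4.02/1.18 = 3.41.

k ≈ 1.18, θ ≈ 3.41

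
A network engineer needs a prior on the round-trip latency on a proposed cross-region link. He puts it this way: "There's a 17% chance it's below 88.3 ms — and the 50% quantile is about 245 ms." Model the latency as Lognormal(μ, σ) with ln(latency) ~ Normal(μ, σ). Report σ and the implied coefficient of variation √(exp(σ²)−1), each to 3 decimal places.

σ ≈ 1.070, CV ≈ 1.463

If T ~ Lognormal(μ,σ) then ln T ~ Normal(μ,σ), so the p-quantile of ln T is μ + z_p·σ.
ln(88.3) = 4.481 and ln(245) = 5.501; z_{0.17} = -0.9542, z_{0.5} = 0.
σ = (5.501 − 4.481)/(0 − (-0.9542)) = 1.070.
μ = 4.481 − (-0.9542)·1.070 = 5.501.
CV = √(exp(σ²)−1) = √(exp(1.1439)−1) = 1.463.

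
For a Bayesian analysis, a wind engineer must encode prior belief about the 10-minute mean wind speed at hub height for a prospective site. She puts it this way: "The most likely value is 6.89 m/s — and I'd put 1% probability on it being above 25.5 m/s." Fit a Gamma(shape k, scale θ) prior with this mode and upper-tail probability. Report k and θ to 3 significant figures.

Gamma(k,θ) with k>1 has mode (k−1)θ, so θ = 6.89/(k−1).
Need P(X < 25.5) = 0.99 with θ tied to k this way. Start at k = 2, θ = 6.89: P(X<25.5) ≈ 0.884.
Too low — raise k to concentrate. Iterating converges to k ≈ 3.49.
Then θ = 6.89/(3.49−1) ≈ 2.76.

k ≈ 3.49, θ ≈ 2.76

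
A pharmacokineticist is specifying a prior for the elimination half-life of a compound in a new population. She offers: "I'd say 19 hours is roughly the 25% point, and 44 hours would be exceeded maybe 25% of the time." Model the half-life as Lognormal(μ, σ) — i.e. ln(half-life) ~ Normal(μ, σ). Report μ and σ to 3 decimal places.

If T ~ Lognormal(μ,σ) then ln T ~ Normal(μ,σ), so the p-quantile of ln T is μ + z_p·σ.
ln(19) = 2.944 and ln(44) = 3.784; z_{0.25} = -0.6745, z_{0.75} = 0.6745.
σ = (3.784 − 2.944)/(0.6745 − (-0.6745)) = 0.623.
μ = 2.944 − (-0.6745)·0.623 = 3.364.

μ ≈ 3.364, σ ≈ 0.623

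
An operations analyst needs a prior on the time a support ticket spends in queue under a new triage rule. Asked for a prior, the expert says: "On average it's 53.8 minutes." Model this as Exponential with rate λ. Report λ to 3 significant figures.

λ ≈ 0.0186

Exponential mean = 1/λ, so λ = 1/53.8 = 0.0186.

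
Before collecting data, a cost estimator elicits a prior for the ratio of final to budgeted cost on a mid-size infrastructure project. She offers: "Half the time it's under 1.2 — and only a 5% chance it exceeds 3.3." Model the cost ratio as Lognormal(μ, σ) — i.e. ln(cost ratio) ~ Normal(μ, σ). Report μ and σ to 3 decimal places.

μ ≈ 0.182, σ ≈ 0.615

If T ~ Lognormal(μ,σ) then ln T ~ Normal(μ,σ), so the p-quantile of ln T is μ + z_p·σ.
ln(1.2) = 0.1823 and ln(3.3) = 1.194; z_{0.5} = 0, z_{0.95} = 1.645.
σ = (1.194 − 0.1823)/(1.645 − (0)) = 0.615.
μ = 0.1823 − (0)·0.615 = 0.182.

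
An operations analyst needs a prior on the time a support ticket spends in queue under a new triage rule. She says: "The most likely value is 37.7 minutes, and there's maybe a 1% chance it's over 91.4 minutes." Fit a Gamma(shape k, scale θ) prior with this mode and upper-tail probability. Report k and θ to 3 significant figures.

k ≈ 7.02, θ ≈ 6.26

Gamma(k,θ) with k>1 has mode (k−1)θ, so θ = 37.7/(k−1).
Need P(X < 91.4) = 0.99 with θ tied to k this way. Start at k = 2, θ = 37.7: P(X<91.4) ≈ 0.697.
Too low — raise k to concentrate. Iterating converges to k ≈ 7.02.
Then θ = 37.7/(7.02−1) ≈ 6.26.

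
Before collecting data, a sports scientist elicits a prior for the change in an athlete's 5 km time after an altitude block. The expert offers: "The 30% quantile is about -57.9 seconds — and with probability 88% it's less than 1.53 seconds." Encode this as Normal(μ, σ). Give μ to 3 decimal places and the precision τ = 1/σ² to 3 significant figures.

μ = -39.561, τ = 0.000818

The p-quantile of Normal(μ,σ) is μ + z_p·σ, with z_{0.3} = -0.5244 and z_{0.88} = 1.175.
Eliminate σ: μ = (z₂·x₁ − z₁·x₂)/(z₂ − z₁) = (1.175·-57.9 − (-0.5244)·1.53)/1.699 = -39.561.
Then σ = (x₂ − x₁)/(z₂ − z₁) = (1.53 − -57.9)/1.699 = 34.971.
Precision τ = 1/σ² = 1/34.97² = 0.000818.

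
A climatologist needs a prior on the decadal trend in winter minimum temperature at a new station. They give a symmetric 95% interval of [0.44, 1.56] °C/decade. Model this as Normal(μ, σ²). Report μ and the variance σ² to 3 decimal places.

A symmetric 95% interval runs μ ± z·σ with z = 1.96.
Half-width = 0.56, so σ = 0.56/1.96 = 0.2857 and σ² = 0.082.
μ is the interval midpoint, 1.000.

μ = 1.000, σ² = 0.082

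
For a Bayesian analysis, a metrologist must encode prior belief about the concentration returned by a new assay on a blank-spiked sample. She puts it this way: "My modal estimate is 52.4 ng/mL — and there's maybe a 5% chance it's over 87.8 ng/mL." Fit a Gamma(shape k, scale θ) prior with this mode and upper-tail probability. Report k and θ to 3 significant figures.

Gamma(k,θ) with k>1 has mode (k−1)θ, so θ = 52.4/(k−1).
Need P(X < 87.8) = 0.95 with θ tied to k this way. Start at k = 2, θ = 52.4: P(X<87.8) ≈ 0.499.
Too low — raise k to concentrate. Iterating converges to k ≈ 11.5.
Then θ = 52.4/(11.5−1) ≈ 5.

k ≈ 11.5, θ ≈ 5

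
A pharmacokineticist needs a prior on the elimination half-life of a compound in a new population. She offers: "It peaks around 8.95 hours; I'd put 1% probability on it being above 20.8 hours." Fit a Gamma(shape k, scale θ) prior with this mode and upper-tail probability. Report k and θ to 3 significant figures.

k ≈ 7.7, θ ≈ 1.34

Gamma(k,θ) with k>1 has mode (k−1)θ, so θ = 8.95/(k−1).
Need P(X < 20.8) = 0.99 with θ tied to k this way. Start at k = 2, θ = 8.95: P(X<20.8) ≈ 0.675.
Too low — raise k to concentrate. Iterating converges to k ≈ 7.7.
Then θ = 8.95/(7.7−1) ≈ 1.34.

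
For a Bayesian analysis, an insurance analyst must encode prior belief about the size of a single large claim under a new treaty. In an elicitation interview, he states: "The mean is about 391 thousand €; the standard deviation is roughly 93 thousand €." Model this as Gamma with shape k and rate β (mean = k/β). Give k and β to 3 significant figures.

For Gamma(k, rate β): mean = k/β, variance = k/β², so CV = 1/√k.
CV = SD/mean = 93/391 = 0.2379, hence k = 1/CV² = 17.7.
Then β = k/mean = 17.7/391 = 0.0452.

k ≈ 17.7, β ≈ 0.0452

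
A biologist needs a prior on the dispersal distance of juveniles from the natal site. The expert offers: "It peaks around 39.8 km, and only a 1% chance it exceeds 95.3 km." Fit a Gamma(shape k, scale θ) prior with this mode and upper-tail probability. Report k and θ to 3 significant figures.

k ≈ 7.21, θ ≈ 6.41

Gamma(k,θ) with k>1 has mode (k−1)θ, so θ = 39.8/(k−1).
Need P(X < 95.3) = 0.99 with θ tied to k this way. Start at k = 2, θ = 39.8: P(X<95.3) ≈ 0.690.
Too low — raise k to concentrate. Iterating converges to k ≈ 7.21.
Then θ = 39.8/(7.21−1) ≈ 6.41.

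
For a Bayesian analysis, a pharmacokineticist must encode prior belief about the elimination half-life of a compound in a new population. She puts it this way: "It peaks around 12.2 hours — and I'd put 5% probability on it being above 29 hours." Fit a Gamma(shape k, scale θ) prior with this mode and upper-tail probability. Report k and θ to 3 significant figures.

k ≈ 4.64, θ ≈ 3.35

Gamma(k,θ) with k>1 has mode (k−1)θ, so θ = 12.2/(k−1).
Need P(X < 29) = 0.95 with θ tied to k this way. Start at k = 2, θ = 12.2: P(X<29) ≈ 0.687.
Too low — raise k to concentrate. Iterating converges to k ≈ 4.64.
Then θ = 12.2/(4.64−1) ≈ 3.35.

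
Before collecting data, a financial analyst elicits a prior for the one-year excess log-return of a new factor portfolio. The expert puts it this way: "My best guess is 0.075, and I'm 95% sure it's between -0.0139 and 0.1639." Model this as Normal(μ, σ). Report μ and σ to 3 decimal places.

μ = 0.075, σ = 0.045

A symmetric 95% interval runs μ ± z·σ with z = 1.96.
Half-width = 0.0889, so σ = 0.0889/1.96 = 0.045.
μ is the stated best guess, 0.075.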